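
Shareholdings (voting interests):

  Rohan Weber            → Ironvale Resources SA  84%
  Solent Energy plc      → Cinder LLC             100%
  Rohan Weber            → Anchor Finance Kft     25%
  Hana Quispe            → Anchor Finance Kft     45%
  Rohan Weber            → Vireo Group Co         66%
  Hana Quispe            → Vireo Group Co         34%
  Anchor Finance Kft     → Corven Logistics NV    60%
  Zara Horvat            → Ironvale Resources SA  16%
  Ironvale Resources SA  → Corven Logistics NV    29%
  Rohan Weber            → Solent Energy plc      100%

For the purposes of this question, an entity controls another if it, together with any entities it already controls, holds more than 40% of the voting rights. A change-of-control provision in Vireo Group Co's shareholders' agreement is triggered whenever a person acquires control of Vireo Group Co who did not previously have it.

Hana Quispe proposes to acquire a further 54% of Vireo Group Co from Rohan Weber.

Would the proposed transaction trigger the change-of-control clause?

The purchase adds only to Hana's holdings (Rohan's stake shrinks), so Hana is the only person who could newly come to control Vireo.
Hana holds 45% of Anchor, so Hana controls Anchor.
Anchor holds 60% of Corven, so Hana controls Corven.
In Vireo, Hana's side holds only 34%, not > 40%.
So before the transaction, Hana does not control Vireo.
After the purchase, Hana's direct stake in Vireo rises to 34% + 54% = 88%, and Rohan's stake falls to 12%.
Hana holds 88% of Vireo, so Hana controls Vireo.
Hana did not control Vireo before and does after, so the clause is triggered.

Yes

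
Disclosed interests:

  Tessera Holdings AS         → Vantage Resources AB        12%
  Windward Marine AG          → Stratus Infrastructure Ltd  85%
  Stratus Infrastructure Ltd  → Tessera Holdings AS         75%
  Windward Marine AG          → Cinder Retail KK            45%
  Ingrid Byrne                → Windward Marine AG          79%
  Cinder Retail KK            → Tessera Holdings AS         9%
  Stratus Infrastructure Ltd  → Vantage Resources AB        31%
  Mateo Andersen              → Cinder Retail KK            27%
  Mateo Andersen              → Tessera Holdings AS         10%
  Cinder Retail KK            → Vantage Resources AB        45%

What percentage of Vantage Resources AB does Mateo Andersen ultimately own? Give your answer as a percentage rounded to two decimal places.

13.64%

Mateo reaches Vantage along 3 paths.
Via Cinder: 27% × 45% = 12.15%.
Via Tessera: 10% × 12% = 1.2%.
Via Cinder → Tessera: 27% × 9% × 12% = 0.2916%.
Total: 12.15% + 1.2% + 0.2916% = 13.6416%.
Rounded: 13.64%.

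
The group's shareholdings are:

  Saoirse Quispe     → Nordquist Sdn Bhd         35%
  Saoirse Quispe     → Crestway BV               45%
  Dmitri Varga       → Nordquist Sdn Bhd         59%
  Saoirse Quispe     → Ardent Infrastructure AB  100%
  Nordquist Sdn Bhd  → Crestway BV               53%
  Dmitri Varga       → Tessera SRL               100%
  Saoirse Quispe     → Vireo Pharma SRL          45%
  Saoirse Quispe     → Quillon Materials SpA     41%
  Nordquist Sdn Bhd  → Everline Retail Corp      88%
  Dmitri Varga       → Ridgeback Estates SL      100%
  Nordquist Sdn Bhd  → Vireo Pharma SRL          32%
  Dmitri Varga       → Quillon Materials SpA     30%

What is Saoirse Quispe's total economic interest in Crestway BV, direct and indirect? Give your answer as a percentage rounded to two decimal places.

63.55%

Saoirse reaches Crestway along 2 paths.
Direct stake: 45% = 45%.
Via Nordquist: 35% × 53% = 18.55%.
Total: 45% + 18.55% = 63.55%.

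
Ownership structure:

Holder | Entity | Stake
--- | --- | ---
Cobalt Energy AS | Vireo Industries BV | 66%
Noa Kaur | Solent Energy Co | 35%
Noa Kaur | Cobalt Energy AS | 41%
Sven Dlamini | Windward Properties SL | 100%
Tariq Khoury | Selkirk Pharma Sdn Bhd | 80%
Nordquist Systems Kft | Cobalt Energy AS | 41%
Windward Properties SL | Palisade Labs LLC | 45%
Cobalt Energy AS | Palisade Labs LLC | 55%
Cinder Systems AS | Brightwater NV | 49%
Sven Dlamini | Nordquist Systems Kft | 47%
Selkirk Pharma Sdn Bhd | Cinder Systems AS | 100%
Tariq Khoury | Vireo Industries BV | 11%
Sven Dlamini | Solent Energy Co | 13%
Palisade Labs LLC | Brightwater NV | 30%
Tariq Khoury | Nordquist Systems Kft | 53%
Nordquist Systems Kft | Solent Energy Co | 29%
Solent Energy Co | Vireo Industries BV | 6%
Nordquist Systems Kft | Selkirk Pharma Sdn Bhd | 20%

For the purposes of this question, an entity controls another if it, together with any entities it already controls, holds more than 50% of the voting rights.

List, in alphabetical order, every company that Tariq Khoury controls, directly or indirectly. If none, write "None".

Cinder Systems AS, Nordquist Systems Kft, Selkirk Pharma Sdn Bhd

Tariq holds 53% of Nordquist, so Tariq controls Nordquist.
Nordquist and Tariq together hold 20% + 80% = 100% of Selkirk, so Tariq controls Selkirk.
Selkirk holds 100% of Cinder, so Tariq controls Cinder.
No other company's threshold is met.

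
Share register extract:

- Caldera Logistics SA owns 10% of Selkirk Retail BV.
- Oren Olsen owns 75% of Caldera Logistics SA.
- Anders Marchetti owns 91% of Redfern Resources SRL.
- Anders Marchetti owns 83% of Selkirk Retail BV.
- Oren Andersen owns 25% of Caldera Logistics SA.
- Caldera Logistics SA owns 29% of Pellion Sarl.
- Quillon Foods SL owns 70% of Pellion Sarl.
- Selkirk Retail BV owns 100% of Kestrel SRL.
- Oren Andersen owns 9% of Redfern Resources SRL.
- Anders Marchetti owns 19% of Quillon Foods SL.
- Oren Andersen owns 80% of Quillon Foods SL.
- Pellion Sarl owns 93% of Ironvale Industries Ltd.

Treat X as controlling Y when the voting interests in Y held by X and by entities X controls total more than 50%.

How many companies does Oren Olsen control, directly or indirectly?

1

Oren Olsen holds 75% of Caldera, so Oren Olsen controls Caldera.
No other company's threshold is met.
Oren Olsen controls 1 company.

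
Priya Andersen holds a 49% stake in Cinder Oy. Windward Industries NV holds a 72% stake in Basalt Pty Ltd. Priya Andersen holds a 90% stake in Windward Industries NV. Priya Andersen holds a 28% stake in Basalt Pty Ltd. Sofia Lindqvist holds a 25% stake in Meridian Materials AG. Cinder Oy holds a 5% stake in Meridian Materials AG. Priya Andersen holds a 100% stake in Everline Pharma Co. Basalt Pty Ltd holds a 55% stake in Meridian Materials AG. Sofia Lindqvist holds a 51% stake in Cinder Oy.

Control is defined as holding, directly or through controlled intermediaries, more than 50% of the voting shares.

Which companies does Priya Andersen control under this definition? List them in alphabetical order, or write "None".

Basalt Pty Ltd, Everline Pharma Co, Meridian Materials AG, Windward Industries NV

Priya holds 100% of Everline, so Priya controls Everline.
Priya holds 90% of Windward, so Priya controls Windward.
Priya and Windward together hold 28% + 72% = 100% of Basalt, so Priya controls Basalt.
Basalt holds 55% of Meridian, so Priya controls Meridian.
No other company's threshold is met.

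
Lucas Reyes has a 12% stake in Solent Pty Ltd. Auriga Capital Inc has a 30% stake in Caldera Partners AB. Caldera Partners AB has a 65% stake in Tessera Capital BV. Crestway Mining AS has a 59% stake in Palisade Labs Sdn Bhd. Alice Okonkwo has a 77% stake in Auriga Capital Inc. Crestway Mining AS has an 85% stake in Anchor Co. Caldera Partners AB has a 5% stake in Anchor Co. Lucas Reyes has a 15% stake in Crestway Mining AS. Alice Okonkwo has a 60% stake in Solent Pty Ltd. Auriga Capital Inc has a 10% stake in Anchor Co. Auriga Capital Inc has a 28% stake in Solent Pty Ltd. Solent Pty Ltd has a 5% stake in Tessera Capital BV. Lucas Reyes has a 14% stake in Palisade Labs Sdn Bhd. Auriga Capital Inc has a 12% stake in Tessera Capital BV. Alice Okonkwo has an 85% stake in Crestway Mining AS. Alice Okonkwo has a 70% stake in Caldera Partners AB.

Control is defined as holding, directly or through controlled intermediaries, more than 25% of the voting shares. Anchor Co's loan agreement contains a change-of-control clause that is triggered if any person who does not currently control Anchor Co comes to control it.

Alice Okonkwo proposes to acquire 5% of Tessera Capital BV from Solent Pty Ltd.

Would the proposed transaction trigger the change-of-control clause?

The purchase adds only to Alice's holdings (Solent's stake shrinks), so Alice is the only person who could newly come to control Anchor.
Alice holds 77% of Auriga, so Alice controls Auriga.
Alice and Auriga together hold 70% + 30% = 100% of Caldera, so Alice controls Caldera.
Alice holds 85% of Crestway, so Alice controls Crestway.
Crestway and Caldera and Auriga together hold 85% + 5% + 10% = 100% of Anchor, so Alice controls Anchor.
So Alice already controls Anchor before the transaction.
After the purchase, Alice holds 5% of Tessera directly, and Solent's stake falls to 0%.
Alice controlled Anchor already, so this is not a new person acquiring control; every other person's position is unchanged or reduced.
No new person acquires control, so the clause is not triggered.

No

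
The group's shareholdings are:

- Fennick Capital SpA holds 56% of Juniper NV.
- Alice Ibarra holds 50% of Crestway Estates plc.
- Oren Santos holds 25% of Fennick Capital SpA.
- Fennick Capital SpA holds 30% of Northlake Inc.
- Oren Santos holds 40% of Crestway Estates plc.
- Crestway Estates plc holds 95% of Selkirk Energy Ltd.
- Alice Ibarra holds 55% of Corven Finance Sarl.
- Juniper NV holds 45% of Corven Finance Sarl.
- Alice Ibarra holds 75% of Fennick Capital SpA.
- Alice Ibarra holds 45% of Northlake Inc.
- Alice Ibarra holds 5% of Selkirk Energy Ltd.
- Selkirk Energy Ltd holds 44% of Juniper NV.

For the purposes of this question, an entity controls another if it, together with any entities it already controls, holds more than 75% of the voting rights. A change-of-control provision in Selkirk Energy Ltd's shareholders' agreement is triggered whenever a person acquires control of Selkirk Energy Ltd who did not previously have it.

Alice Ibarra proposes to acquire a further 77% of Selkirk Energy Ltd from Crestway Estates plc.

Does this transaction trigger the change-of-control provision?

The purchase adds only to Alice's holdings (Crestway's stake shrinks), so Alice is the only person who could newly come to control Selkirk.
Alice's largest direct stake is 75% in Fennick, which does not meet the threshold, so Alice controls no company.
In Selkirk, Alice's side holds only 5%, not > 75%.
So before the transaction, Alice does not control Selkirk.
After the purchase, Alice's direct stake in Selkirk rises to 5% + 77% = 82%, and Crestway's stake falls to 18%.
Alice holds 82% of Selkirk, so Alice controls Selkirk.
Alice did not control Selkirk before and does after, so the clause is triggered.

Yes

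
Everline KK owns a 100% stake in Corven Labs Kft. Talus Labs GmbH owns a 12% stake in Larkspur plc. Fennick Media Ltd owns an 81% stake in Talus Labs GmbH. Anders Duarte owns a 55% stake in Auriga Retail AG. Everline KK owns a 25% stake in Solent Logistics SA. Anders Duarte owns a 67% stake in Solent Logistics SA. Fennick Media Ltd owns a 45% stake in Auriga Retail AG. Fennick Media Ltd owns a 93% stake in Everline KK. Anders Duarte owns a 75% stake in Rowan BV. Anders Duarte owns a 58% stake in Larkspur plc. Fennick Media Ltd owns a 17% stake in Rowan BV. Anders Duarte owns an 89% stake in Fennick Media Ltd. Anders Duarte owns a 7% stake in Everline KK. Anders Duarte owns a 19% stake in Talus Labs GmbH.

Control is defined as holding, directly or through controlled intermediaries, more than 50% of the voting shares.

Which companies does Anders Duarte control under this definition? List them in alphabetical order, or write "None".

Auriga Retail AG, Corven Labs Kft, Everline KK, Fennick Media Ltd, Larkspur plc, Rowan BV, Solent Logistics SA, Talus Labs GmbH

Anders holds 89% of Fennick, so Anders controls Fennick.
Anders and Fennick together hold 55% + 45% = 100% of Auriga, so Anders controls Auriga.
Anders and Fennick together hold 19% + 81% = 100% of Talus, so Anders controls Talus.
Fennick and Anders together hold 93% + 7% = 100% of Everline, so Anders controls Everline.
Everline and Anders together hold 25% + 67% = 92% of Solent, so Anders controls Solent.
Anders and Fennick together hold 75% + 17% = 92% of Rowan, so Anders controls Rowan.
Everline holds 100% of Corven, so Anders controls Corven.
Anders and Talus together hold 58% + 12% = 70% of Larkspur, so Anders controls Larkspur.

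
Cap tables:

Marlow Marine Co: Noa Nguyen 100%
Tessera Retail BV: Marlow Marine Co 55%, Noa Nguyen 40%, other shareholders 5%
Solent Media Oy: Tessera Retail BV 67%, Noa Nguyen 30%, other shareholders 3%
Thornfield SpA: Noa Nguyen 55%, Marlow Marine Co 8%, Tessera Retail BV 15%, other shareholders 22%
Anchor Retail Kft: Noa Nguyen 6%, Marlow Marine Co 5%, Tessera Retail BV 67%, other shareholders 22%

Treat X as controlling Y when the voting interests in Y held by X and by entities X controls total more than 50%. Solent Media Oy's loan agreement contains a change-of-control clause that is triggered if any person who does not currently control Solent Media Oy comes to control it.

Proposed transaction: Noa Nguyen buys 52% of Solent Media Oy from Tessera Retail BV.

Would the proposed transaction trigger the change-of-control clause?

No

The purchase adds only to Noa's holdings (Tessera's stake shrinks), so Noa is the only person who could newly come to control Solent.
Noa holds 100% of Marlow, so Noa controls Marlow.
Marlow and Noa together hold 55% + 40% = 95% of Tessera, so Noa controls Tessera.
Tessera and Noa together hold 67% + 30% = 97% of Solent, so Noa controls Solent.
So Noa already controls Solent before the transaction.
After the purchase, Noa's direct stake in Solent rises to 30% + 52% = 82%, and Tessera's stake falls to 15%.
Noa controlled Solent already, so this is not a new person acquiring control; every other person's position is unchanged or reduced.
No new person acquires control, so the clause is not triggered.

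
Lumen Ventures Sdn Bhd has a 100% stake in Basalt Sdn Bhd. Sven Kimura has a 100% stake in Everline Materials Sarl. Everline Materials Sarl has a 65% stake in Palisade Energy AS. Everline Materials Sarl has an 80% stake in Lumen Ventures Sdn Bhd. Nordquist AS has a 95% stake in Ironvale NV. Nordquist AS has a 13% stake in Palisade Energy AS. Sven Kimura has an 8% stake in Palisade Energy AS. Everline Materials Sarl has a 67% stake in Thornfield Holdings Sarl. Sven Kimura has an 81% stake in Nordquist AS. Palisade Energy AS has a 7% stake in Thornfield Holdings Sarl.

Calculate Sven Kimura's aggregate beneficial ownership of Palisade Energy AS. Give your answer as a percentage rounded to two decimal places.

Sven reaches Palisade along 3 paths.
Via Nordquist: 81% × 13% = 10.53%.
Via Everline: 100% × 65% = 65%.
Direct stake: 8% = 8%.
Total: 10.53% + 65% + 8% = 83.53%.

83.53%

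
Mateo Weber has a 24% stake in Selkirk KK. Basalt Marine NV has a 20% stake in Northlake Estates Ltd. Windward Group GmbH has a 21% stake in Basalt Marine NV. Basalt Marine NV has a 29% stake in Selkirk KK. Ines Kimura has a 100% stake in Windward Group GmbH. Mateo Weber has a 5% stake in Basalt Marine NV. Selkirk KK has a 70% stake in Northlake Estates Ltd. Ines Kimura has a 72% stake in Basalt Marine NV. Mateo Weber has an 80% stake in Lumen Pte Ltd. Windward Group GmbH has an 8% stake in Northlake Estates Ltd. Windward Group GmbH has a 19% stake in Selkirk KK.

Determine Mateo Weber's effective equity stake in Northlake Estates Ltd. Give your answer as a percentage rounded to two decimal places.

18.82%

Mateo reaches Northlake along 3 paths.
Via Basalt: 5% × 20% = 1%.
Via Selkirk: 24% × 70% = 16.8%.
Via Basalt → Selkirk: 5% × 29% × 70% = 1.015%.
Total: 1% + 16.8% + 1.015% = 18.815%.
Rounded: 18.82%.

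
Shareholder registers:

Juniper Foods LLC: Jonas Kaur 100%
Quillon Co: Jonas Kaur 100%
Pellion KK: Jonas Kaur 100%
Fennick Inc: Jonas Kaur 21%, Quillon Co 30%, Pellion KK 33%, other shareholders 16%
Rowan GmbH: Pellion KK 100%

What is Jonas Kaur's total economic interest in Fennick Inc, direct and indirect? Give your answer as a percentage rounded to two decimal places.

84.00%

Jonas reaches Fennick along 3 paths.
Direct stake: 21% = 21%.
Via Quillon: 100% × 30% = 30%.
Via Pellion: 100% × 33% = 33%.
Total: 21% + 30% + 33% = 84%.
Rounded: 84.00%.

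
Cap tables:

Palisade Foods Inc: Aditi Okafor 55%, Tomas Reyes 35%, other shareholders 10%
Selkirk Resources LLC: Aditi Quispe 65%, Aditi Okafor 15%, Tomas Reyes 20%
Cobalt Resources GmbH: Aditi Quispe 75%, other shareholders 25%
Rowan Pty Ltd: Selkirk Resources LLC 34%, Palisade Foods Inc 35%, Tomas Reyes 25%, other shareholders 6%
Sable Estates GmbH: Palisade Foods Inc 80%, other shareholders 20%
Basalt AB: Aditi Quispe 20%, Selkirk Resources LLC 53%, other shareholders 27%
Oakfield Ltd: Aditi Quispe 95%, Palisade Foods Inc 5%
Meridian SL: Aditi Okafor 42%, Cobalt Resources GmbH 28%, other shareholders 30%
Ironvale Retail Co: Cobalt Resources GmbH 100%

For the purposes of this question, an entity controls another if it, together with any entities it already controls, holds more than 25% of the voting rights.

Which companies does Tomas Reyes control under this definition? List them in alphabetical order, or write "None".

Palisade Foods Inc, Rowan Pty Ltd, Sable Estates GmbH

Tomas holds 35% of Palisade, so Tomas controls Palisade.
Palisade and Tomas together hold 35% + 25% = 60% of Rowan, so Tomas controls Rowan.
Palisade holds 80% of Sable, so Tomas controls Sable.
No other company's threshold is met.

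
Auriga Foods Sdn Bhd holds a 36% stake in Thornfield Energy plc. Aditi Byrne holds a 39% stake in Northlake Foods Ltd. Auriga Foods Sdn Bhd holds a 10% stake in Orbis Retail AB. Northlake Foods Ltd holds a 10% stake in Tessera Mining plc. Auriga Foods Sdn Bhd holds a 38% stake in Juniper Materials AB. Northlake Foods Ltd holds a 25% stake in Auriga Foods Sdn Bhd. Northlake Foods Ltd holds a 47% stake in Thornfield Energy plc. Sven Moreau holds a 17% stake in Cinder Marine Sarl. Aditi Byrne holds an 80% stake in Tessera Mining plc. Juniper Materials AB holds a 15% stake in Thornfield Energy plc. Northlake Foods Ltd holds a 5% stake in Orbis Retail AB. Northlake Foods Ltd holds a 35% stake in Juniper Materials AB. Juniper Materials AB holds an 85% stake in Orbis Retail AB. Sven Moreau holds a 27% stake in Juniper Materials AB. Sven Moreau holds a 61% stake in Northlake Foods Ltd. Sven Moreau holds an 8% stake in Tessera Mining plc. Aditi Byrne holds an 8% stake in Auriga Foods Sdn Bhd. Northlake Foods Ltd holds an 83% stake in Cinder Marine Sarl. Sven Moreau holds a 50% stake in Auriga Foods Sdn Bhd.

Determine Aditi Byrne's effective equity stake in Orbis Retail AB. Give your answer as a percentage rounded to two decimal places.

Aditi reaches Orbis along 6 paths.
Via Northlake → Juniper: 39% × 35% × 85% = 11.6025%.
Via Northlake → Auriga → Juniper: 39% × 25% × 38% × 85% = 3.14925%.
Via Auriga → Juniper: 8% × 38% × 85% = 2.584%.
Via Northlake → Auriga: 39% × 25% × 10% = 0.975%.
Via Auriga: 8% × 10% = 0.8%.
Via Northlake: 39% × 5% = 1.95%.
Total: 11.6025% + 3.14925% + 2.584% + 0.975% + 0.8% + 1.95% = 21.06075%.
Rounded: 21.06%.

21.06%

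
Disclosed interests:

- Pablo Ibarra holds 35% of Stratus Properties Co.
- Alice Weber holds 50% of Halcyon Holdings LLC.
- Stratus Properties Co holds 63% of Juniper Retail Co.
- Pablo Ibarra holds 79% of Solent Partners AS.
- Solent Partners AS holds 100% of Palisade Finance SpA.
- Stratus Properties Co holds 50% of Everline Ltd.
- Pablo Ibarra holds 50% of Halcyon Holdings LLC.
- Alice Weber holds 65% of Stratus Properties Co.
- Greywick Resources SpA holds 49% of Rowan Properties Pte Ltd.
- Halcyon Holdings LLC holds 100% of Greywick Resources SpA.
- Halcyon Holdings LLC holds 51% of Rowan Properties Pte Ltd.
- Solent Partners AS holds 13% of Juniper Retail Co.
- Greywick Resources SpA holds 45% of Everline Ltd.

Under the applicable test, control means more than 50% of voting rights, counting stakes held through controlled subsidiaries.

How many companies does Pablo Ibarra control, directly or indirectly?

2

Pablo holds 79% of Solent, so Pablo controls Solent.
Solent holds 100% of Palisade, so Pablo controls Palisade.
No other company's threshold is met.
Pablo controls 2 companies.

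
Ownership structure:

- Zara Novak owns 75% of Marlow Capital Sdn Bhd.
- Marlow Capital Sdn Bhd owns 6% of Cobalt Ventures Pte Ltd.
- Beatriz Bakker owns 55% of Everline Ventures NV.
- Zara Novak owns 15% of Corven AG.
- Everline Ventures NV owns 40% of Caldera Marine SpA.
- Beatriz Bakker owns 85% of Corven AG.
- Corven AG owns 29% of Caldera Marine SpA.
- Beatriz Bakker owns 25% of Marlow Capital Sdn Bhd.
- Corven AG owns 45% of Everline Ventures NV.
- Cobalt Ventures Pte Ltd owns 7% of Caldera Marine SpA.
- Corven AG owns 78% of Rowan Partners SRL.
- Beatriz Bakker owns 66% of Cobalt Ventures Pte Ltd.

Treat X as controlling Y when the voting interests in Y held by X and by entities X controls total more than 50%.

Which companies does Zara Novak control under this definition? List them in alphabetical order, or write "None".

Zara holds 75% of Marlow, so Zara controls Marlow.
No other company's threshold is met.

Marlow Capital Sdn Bhd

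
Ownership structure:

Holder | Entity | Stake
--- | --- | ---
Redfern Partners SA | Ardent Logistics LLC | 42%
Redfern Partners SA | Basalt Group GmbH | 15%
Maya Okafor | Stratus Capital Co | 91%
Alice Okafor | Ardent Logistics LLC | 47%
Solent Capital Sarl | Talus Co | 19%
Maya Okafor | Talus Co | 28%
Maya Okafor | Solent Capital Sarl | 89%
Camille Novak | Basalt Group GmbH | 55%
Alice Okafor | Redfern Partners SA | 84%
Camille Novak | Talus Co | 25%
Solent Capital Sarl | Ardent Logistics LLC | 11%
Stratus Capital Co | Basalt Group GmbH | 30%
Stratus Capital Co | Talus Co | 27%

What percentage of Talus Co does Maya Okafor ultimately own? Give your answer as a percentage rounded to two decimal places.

Maya reaches Talus along 3 paths.
Direct stake: 28% = 28%.
Via Solent: 89% × 19% = 16.91%.
Via Stratus: 91% × 27% = 24.57%.
Total: 28% + 16.91% + 24.57% = 69.48%.

69.48%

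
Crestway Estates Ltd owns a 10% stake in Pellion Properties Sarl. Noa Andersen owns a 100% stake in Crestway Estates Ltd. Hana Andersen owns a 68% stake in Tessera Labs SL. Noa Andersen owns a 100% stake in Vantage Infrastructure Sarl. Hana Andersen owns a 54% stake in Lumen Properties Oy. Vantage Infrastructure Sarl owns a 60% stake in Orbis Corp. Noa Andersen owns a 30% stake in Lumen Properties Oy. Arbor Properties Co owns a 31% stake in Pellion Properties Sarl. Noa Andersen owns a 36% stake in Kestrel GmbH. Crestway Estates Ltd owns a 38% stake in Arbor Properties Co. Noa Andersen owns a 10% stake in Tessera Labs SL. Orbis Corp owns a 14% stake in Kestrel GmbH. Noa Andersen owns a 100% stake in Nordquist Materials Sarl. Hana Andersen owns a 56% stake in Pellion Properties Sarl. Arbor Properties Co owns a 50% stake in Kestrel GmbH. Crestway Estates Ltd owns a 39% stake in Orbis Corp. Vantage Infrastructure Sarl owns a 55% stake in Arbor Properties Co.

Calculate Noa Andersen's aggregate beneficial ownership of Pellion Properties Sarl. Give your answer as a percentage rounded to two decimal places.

38.83%

Noa reaches Pellion along 3 paths.
Via Crestway → Arbor: 100% × 38% × 31% = 11.78%.
Via Vantage → Arbor: 100% × 55% × 31% = 17.05%.
Via Crestway: 100% × 10% = 10%.
Total: 11.78% + 17.05% + 10% = 38.83%.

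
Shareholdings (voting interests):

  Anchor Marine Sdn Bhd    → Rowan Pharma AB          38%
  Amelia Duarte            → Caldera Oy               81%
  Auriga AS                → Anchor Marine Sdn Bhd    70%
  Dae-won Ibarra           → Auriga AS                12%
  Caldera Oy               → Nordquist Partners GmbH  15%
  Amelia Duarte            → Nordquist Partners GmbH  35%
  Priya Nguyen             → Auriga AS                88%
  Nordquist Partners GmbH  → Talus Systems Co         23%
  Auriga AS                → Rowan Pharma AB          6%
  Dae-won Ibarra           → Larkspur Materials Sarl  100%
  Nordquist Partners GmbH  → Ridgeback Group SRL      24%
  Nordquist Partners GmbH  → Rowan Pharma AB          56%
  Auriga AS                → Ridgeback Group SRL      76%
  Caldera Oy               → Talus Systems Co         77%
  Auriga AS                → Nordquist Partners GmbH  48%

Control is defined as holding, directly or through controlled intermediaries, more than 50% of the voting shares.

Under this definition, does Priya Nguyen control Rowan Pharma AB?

No

Priya holds 88% of Auriga, so Priya controls Auriga.
Auriga holds 76% of Ridgeback, so Priya controls Ridgeback.
Auriga holds 70% of Anchor, so Priya controls Anchor.
In Rowan, Priya's side holds only 6% + 38% = 44%, not > 50%.
So Priya does not control Rowan.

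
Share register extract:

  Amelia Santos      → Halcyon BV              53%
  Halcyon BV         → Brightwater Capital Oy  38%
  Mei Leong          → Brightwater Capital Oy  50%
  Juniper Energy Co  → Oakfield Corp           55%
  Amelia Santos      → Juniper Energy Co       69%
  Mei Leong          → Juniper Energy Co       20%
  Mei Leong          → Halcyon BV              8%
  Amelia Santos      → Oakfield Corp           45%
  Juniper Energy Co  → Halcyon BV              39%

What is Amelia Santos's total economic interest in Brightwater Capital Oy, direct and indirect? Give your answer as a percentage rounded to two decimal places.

30.37%

Amelia reaches Brightwater along 2 paths.
Via Halcyon: 53% × 38% = 20.14%.
Via Juniper → Halcyon: 69% × 39% × 38% = 10.2258%.
Total: 20.14% + 10.2258% = 30.3658%.
Rounded: 30.37%.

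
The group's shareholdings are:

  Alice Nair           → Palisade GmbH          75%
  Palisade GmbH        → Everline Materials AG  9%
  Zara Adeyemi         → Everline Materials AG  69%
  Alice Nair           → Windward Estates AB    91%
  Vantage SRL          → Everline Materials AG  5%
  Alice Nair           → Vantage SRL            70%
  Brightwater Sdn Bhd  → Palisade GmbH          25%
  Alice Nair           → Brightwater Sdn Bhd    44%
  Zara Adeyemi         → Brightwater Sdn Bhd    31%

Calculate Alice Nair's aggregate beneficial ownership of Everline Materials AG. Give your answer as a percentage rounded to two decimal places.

Alice reaches Everline along 3 paths.
Via Vantage: 70% × 5% = 3.5%.
Via Palisade: 75% × 9% = 6.75%.
Via Brightwater → Palisade: 44% × 25% × 9% = 0.99%.
Total: 3.5% + 6.75% + 0.99% = 11.24%.

11.24%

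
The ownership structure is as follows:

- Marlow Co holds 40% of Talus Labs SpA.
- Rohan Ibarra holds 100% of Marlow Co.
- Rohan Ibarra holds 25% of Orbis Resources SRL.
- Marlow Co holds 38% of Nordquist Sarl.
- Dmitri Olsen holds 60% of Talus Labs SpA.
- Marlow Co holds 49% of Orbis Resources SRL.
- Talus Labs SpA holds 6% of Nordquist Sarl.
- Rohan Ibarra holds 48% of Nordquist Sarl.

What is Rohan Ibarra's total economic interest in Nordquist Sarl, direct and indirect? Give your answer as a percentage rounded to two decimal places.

88.40%

Rohan reaches Nordquist along 3 paths.
Via Marlow: 100% × 38% = 38%.
Direct stake: 48% = 48%.
Via Marlow → Talus: 100% × 40% × 6% = 2.4%.
Total: 38% + 48% + 2.4% = 88.4%.
Rounded: 88.40%.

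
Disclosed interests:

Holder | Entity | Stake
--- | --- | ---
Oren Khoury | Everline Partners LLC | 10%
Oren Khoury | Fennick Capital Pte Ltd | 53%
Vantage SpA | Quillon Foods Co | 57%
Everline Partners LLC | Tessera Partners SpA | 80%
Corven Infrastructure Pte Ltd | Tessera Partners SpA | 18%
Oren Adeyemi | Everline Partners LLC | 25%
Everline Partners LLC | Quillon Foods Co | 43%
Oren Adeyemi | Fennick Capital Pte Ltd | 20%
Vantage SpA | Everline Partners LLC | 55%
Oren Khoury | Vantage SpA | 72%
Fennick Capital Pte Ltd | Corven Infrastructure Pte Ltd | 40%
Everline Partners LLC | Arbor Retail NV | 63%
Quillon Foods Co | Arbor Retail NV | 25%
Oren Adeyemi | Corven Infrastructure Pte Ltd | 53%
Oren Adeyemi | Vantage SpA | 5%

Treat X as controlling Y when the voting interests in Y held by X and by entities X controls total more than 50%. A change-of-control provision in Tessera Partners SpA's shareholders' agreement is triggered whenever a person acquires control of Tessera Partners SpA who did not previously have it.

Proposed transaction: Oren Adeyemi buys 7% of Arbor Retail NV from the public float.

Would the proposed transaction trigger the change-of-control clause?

No

The purchase changes only Oren Adeyemi's holdings, so Oren Adeyemi is the only person who could newly come to control Tessera.
Oren Adeyemi holds 53% of Corven, so Oren Adeyemi controls Corven.
In Tessera, Oren Adeyemi's side holds only 18%, not > 50%.
So before the transaction, Oren Adeyemi does not control Tessera.
After the purchase, Oren Adeyemi holds 7% of Arbor directly.
Oren Adeyemi's side now holds 7% of Arbor, not > 50%, so Oren Adeyemi still does not control Arbor.
After the transaction, Oren Adeyemi's side holds 18% of Tessera, not > 50%, so Oren Adeyemi still does not control Tessera.
No new person acquires control, so the clause is not triggered.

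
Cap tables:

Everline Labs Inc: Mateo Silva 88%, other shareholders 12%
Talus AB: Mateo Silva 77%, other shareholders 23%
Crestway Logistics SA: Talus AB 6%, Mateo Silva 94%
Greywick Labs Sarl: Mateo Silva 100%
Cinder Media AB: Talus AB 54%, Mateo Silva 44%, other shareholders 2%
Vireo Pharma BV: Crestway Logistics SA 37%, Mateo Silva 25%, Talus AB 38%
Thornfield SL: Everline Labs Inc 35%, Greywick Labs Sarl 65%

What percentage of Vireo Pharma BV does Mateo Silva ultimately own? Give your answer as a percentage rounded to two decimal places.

90.75%

Mateo reaches Vireo along 4 paths.
Via Talus → Crestway: 77% × 6% × 37% = 1.7094%.
Via Crestway: 94% × 37% = 34.78%.
Direct stake: 25% = 25%.
Via Talus: 77% × 38% = 29.26%.
Total: 1.7094% + 34.78% + 25% + 29.26% = 90.7494%.
Rounded: 90.75%.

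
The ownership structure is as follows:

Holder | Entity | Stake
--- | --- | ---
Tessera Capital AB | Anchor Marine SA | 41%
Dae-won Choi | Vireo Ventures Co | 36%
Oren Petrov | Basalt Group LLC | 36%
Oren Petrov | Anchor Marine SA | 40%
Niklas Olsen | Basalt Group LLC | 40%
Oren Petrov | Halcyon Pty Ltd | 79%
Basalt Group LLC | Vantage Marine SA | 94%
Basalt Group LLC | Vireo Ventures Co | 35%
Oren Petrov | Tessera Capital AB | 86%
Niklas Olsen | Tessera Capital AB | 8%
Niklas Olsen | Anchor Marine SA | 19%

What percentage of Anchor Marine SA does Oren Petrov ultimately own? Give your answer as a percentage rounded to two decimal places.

Oren reaches Anchor along 2 paths.
Direct stake: 40% = 40%.
Via Tessera: 86% × 41% = 35.26%.
Total: 40% + 35.26% = 75.26%.

75.26%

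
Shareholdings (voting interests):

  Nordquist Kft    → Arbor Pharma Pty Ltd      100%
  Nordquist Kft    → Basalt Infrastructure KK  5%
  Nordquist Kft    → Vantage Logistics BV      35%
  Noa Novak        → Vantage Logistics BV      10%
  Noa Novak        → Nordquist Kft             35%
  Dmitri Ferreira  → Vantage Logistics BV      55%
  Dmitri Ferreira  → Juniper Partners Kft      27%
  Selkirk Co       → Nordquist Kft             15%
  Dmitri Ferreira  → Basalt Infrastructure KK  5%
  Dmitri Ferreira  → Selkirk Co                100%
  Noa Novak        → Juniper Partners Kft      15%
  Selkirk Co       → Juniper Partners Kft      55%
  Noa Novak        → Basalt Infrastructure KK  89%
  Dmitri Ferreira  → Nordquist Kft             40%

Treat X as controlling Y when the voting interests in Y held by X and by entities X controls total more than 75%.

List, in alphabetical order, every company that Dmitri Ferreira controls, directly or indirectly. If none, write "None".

Dmitri holds 100% of Selkirk, so Dmitri controls Selkirk.
Selkirk and Dmitri together hold 55% + 27% = 82% of Juniper, so Dmitri controls Juniper.
No other company's threshold is met.

Juniper Partners Kft, Selkirk Co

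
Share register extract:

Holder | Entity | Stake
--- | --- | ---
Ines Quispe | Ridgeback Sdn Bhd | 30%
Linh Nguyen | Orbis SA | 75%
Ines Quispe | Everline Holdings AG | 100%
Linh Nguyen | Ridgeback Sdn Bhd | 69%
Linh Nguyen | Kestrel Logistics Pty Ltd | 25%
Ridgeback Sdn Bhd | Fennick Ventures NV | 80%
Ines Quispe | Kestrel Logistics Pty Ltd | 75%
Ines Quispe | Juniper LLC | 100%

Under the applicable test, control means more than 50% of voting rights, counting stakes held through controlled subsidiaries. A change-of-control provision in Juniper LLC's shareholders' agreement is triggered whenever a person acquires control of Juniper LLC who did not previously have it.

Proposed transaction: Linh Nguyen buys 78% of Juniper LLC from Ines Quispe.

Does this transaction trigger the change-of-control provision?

Yes

The purchase adds only to Linh's holdings (Ines's stake shrinks), so Linh is the only person who could newly come to control Juniper.
Linh holds 69% of Ridgeback, so Linh controls Ridgeback.
Ridgeback holds 80% of Fennick, so Linh controls Fennick.
Linh holds 75% of Orbis, so Linh controls Orbis.
Neither Linh nor any entity Linh controls holds any voting interest in Juniper.
So before the transaction, Linh does not control Juniper.
After the purchase, Linh holds 78% of Juniper directly, and Ines's stake falls to 22%.
Linh holds 78% of Juniper, so Linh controls Juniper.
Linh did not control Juniper before and does after, so the clause is triggered.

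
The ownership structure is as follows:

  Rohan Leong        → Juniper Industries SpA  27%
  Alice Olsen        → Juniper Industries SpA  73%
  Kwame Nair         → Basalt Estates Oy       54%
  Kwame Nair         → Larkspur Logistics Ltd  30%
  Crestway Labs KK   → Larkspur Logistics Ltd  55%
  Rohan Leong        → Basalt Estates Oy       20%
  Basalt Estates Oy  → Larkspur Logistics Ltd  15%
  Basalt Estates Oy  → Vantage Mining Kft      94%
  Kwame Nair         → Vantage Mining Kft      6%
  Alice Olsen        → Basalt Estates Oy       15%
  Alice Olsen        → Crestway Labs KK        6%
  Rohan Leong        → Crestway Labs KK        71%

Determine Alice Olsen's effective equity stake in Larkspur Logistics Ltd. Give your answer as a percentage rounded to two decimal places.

5.55%

Alice reaches Larkspur along 2 paths.
Via Crestway: 6% × 55% = 3.3%.
Via Basalt: 15% × 15% = 2.25%.
Total: 3.3% + 2.25% = 5.55%.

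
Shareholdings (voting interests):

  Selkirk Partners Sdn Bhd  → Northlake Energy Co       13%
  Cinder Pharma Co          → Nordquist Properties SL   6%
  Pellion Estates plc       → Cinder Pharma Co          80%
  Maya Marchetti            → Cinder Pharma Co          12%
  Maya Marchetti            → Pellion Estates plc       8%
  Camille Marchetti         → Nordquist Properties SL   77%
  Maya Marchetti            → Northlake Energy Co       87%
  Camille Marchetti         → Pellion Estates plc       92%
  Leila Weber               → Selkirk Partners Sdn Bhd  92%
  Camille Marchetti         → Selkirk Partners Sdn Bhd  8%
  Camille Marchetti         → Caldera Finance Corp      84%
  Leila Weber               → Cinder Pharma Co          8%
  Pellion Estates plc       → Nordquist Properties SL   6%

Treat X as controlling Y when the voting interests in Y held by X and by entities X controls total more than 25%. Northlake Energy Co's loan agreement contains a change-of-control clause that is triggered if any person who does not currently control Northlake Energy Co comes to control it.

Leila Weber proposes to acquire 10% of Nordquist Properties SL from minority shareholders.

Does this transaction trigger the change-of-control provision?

No

The purchase changes only Leila's holdings, so Leila is the only person who could newly come to control Northlake.
Leila holds 92% of Selkirk, so Leila controls Selkirk.
In Northlake, Leila's side holds only 13%, not > 25%.
So before the transaction, Leila does not control Northlake.
After the purchase, Leila holds 10% of Nordquist directly.
Leila's side now holds 10% of Nordquist, not > 25%, so Leila still does not control Nordquist.
After the transaction, Leila's side holds 13% of Northlake, not > 25%, so Leila still does not control Northlake.
No new person acquires control, so the clause is not triggered.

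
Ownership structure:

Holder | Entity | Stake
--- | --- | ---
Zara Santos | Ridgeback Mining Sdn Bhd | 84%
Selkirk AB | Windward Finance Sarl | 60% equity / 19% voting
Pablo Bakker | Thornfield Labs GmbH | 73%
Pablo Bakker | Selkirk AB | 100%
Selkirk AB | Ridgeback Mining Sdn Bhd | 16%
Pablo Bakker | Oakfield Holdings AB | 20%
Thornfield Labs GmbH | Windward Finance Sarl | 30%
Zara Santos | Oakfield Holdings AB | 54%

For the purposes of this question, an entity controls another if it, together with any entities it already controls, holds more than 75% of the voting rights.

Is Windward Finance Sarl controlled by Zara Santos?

Zara holds 84% of Ridgeback, so Zara controls Ridgeback.
Neither Zara nor any entity Zara controls holds any voting interest in Windward.
So Zara does not control Windward.

No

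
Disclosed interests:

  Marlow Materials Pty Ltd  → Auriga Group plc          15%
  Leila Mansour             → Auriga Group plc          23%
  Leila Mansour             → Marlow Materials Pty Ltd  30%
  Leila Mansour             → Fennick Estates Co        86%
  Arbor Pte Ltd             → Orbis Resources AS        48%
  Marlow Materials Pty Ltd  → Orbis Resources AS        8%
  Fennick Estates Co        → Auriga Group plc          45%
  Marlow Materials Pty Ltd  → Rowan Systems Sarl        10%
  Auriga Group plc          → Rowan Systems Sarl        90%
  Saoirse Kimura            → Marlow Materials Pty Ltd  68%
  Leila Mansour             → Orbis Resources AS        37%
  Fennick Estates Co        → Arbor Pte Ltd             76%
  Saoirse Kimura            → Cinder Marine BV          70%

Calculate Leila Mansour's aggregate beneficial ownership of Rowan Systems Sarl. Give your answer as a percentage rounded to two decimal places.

62.58%

Leila reaches Rowan along 4 paths.
Via Fennick → Auriga: 86% × 45% × 90% = 34.83%.
Via Marlow → Auriga: 30% × 15% × 90% = 4.05%.
Via Auriga: 23% × 90% = 20.7%.
Via Marlow: 30% × 10% = 3%.
Total: 34.83% + 4.05% + 20.7% + 3% = 62.58%.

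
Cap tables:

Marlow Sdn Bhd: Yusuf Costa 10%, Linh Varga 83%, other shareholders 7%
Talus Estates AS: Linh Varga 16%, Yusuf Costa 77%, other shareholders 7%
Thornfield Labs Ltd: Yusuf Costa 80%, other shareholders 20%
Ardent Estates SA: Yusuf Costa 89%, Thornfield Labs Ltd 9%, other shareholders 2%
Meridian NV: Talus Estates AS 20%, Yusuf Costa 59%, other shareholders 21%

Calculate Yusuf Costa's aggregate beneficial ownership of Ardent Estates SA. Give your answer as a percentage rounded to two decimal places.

Yusuf reaches Ardent along 2 paths.
Direct stake: 89% = 89%.
Via Thornfield: 80% × 9% = 7.2%.
Total: 89% + 7.2% = 96.2%.
Rounded: 96.20%.

96.20%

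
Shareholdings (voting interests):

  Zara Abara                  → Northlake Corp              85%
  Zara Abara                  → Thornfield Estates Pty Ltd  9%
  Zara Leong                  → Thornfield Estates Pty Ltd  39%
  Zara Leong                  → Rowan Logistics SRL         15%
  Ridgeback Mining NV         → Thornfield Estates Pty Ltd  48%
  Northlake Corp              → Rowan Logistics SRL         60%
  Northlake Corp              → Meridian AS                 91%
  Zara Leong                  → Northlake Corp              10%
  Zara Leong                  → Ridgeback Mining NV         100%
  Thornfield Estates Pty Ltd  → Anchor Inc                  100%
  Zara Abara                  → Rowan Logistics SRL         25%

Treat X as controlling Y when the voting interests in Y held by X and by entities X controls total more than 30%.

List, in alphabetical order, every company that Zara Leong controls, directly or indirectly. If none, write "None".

Zara Leong holds 100% of Ridgeback, so Zara Leong controls Ridgeback.
Ridgeback and Zara Leong together hold 48% + 39% = 87% of Thornfield, so Zara Leong controls Thornfield.
Thornfield holds 100% of Anchor, so Zara Leong controls Anchor.
No other company's threshold is met.

Anchor Inc, Ridgeback Mining NV, Thornfield Estates Pty Ltd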